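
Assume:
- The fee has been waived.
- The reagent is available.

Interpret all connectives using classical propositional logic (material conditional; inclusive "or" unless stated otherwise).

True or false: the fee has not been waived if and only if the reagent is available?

Let P = "the fee has been waived" (T), Q = "the reagent is available" (T).
Parsed as ~P <-> Q

~P = ~T = F
~P <-> Q = F <-> T = F

False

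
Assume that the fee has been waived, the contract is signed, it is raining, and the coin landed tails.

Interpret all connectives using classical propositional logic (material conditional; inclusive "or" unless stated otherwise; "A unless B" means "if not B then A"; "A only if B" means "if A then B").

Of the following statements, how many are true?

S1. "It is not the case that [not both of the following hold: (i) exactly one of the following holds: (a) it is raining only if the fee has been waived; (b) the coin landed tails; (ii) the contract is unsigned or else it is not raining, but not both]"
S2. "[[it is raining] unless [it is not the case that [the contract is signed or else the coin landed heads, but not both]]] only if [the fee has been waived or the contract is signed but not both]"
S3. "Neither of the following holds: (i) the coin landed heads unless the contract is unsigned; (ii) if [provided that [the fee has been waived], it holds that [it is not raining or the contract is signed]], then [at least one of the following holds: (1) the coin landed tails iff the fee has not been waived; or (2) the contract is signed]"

0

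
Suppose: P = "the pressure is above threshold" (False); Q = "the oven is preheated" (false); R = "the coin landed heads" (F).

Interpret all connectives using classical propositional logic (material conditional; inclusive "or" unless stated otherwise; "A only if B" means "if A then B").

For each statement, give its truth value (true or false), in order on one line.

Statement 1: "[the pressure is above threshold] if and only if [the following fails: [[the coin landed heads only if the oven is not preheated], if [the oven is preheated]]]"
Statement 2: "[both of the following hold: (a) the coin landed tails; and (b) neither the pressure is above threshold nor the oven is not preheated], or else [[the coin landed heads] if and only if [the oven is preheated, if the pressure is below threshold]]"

Statement 1 true; Statement 2 true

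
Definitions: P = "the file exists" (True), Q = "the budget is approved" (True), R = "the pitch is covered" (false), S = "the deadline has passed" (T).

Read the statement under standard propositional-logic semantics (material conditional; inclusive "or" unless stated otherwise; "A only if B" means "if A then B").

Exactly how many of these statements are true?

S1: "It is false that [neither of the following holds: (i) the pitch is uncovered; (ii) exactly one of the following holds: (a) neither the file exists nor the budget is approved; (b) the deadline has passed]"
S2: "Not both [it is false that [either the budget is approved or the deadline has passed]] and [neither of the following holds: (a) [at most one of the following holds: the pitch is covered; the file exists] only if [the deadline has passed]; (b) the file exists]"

S1: Parsed as not (not R nor ((P nor Q) xor S))

not R = not False = True
P nor Q = True nor True = False
(P nor Q) xor S = False xor True = True
not R nor ((P nor Q) xor S) = True nor True = False
not (not R nor ((P nor Q) xor S)) = not False = True
Thus S1 is true.

S2: Formalization: not (Q or S) nand (((R nand P) -> S) nor P)

Q or S = True or True = True
not (Q or S) = not True = False
R nand P = False nand True = True
(R nand P) -> S = True -> True = True
((R nand P) -> S) nor P = True nor True = False
not (Q or S) nand (((R nand P) -> S) nor P) = False nand False = True
Thus S2 is true.

Count: 2.

2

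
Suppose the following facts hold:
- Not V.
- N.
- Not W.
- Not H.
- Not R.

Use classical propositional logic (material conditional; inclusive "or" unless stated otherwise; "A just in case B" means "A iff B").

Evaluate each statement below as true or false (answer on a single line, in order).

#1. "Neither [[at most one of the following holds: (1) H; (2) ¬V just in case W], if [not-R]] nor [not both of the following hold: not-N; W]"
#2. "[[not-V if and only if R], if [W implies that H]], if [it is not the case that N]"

#1 F / #2 T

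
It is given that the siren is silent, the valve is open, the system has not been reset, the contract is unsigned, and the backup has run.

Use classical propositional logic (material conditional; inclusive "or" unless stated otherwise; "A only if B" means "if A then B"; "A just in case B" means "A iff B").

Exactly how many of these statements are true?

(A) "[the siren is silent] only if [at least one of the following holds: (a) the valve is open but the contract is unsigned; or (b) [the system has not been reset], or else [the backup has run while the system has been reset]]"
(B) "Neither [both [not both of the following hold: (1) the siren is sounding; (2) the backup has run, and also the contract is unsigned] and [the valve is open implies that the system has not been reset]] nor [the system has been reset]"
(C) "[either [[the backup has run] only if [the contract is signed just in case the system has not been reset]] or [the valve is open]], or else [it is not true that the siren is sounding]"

Let H = "the siren is sounding" (F), G = "the valve is open" (T), D = "the contract is signed" (F), Q = "the system has been reset" (F), U = "the backup has run" (T).

(A): In symbols: ~H -> ((G & ~D) | (~Q | (U & Q)))

~H = ~F = T
~D = ~F = T
G & ~D = T & T = T
~Q = ~F = T
U & Q = T & F = F
~Q | (U & Q) = T | F = T
(G & ~D) | (~Q | (U & Q)) = T | T = T
~H -> ((G & ~D) | (~Q | (U & Q))) = T -> T = T
So (A) is true.

(B): Formalization: ((H nand (U & ~D)) & (G -> ~Q)) nor Q

~D = ~F = T
U & ~D = T & T = T
H nand (U & ~D) = F nand T = T
~Q = ~F = T
G -> ~Q = T -> T = T
(H nand (U & ~D)) & (G -> ~Q) = T & T = T
((H nand (U & ~D)) & (G -> ~Q)) nor Q = T nor F = F
So (B) is false.

(C): In symbols: ((U -> (D <-> ~Q)) | G) | ~H

~Q = ~F = T
D <-> ~Q = F <-> T = F
U -> (D <-> ~Q) = T -> F = F
(U -> (D <-> ~Q)) | G = F | T = T
~H = ~F = T
((U -> (D <-> ~Q)) | G) | ~H = T | T = T
Thus (C) is true.

2 of the 3 statements are true ((A), (C)).

2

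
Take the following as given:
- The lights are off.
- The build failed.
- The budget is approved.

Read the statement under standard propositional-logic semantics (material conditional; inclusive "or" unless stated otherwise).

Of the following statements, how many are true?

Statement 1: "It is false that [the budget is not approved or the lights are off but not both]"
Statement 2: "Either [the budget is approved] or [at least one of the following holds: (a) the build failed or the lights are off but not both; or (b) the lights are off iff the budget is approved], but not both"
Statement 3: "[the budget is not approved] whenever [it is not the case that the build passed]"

0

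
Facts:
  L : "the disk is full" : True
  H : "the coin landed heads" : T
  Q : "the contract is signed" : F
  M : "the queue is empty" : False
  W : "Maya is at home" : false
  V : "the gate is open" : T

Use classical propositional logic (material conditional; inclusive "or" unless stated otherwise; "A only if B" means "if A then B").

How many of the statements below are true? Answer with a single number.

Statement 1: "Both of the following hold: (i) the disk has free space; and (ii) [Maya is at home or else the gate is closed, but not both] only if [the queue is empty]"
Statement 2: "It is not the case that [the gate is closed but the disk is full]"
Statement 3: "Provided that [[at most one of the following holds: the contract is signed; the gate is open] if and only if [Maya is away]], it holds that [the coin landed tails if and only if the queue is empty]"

2

Statement 1: Formalization: ~L & ((W xor ~V) -> M)

~L = ~T = F
~V = ~T = F
W xor ~V = F xor F = F
(W xor ~V) -> M = F -> F = T
~L & ((W xor ~V) -> M) = F & T = F
Thus Statement 1 is false.

Statement 2: In symbols: ~(~V & L)

~V = ~T = F
~V & L = F & T = F
~(~V & L) = ~F = T
Thus Statement 2 is true.

Statement 3: Formalization: ((Q nand V) <-> ~W) -> (~H <-> M)

Q nand V = F nand T = T
~W = ~F = T
(Q nand V) <-> ~W = T <-> T = T
~H = ~T = F
~H <-> M = F <-> F = T
((Q nand V) <-> ~W) -> (~H <-> M) = T -> T = T
So Statement 3 is true.

Count: 2.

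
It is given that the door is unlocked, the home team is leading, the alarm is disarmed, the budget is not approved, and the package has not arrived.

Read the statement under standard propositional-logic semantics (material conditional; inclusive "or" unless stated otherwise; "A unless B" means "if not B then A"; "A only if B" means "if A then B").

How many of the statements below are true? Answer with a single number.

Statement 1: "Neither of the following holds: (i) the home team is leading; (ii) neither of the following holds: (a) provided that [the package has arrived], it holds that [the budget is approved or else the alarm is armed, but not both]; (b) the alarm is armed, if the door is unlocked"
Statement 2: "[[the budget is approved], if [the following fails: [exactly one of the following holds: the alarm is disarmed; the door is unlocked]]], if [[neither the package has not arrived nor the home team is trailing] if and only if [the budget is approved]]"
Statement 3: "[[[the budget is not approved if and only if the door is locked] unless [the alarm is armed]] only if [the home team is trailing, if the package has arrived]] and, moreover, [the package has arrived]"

Let P = "the home team is leading" (T), M = "the package has arrived" (F), N = "the budget is approved" (F), U = "the alarm is armed" (F), K = "the door is locked" (F).

Statement 1: Formalization: P nor ((M -> (N xor U)) nor (~K -> U))

N xor U = F xor F = F
M -> (N xor U) = F -> F = T
~K = ~F = T
~K -> U = T -> F = F
(M -> (N xor U)) nor (~K -> U) = T nor F = F
P nor ((M -> (N xor U)) nor (~K -> U)) = T nor F = F
Thus Statement 1 is false.

Statement 2: This is ((~M nor ~P) <-> N) -> (~(~U xor ~K) -> N).

~M = ~F = T
~P = ~T = F
~M nor ~P = T nor F = F
(~M nor ~P) <-> N = F <-> F = T
~U = ~F = T
~K = ~F = T
~U xor ~K = T xor T = F
~(~U xor ~K) = ~F = T
~(~U xor ~K) -> N = T -> F = F
((~M nor ~P) <-> N) -> (~(~U xor ~K) -> N) = T -> F = F
Thus Statement 2 is false.

Statement 3: Parsed as (((~N <-> K) | U) -> (M -> ~P)) & M

~N = ~F = T
~N <-> K = T <-> F = F
(~N <-> K) | U = F | F = F
~P = ~T = F
M -> ~P = F -> F = T
((~N <-> K) | U) -> (M -> ~P) = F -> T = T
(((~N <-> K) | U) -> (M -> ~P)) & M = T & F = F
Hence Statement 3 is false.

Count: 0.

0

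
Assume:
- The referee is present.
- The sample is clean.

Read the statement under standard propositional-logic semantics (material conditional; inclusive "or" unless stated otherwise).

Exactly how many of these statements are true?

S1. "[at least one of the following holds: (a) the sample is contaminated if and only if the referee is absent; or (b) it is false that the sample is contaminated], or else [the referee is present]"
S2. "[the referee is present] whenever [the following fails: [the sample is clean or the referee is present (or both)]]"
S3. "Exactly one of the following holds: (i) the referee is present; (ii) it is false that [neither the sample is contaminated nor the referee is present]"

Let L = "the sample is contaminated" (F), K = "the referee is present" (T).

S1: Parsed as ((L ↔ ¬K) ∨ ¬L) ∨ K

¬K = ¬T = F
L ↔ ¬K = F ↔ F = T
¬L = ¬F = T
(L ↔ ¬K) ∨ ¬L = T ∨ T = T
((L ↔ ¬K) ∨ ¬L) ∨ K = T ∨ T = T
Hence S1 is true.

S2: This is ¬(¬L ∨ K) → K.

¬L = ¬F = T
¬L ∨ K = T ∨ T = T
¬(¬L ∨ K) = ¬T = F
¬(¬L ∨ K) → K = F → T = T
Thus S2 is true.

S3: This is K ⊕ ¬(L ↓ K).

L ↓ K = F ↓ T = F
¬(L ↓ K) = ¬F = T
K ⊕ ¬(L ↓ K) = T ⊕ T = F
So S3 is false.

Count: 2.

2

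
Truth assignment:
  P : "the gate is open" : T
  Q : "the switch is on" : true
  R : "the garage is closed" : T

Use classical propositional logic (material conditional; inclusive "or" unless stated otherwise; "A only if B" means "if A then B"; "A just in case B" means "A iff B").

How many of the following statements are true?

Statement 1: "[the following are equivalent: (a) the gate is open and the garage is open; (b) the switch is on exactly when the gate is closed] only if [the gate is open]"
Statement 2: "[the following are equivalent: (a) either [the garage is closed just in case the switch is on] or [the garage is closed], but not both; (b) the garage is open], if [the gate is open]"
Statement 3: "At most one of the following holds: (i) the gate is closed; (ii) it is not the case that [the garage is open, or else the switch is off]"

Statement 1: Formalization: ((P ∧ ¬R) ↔ (Q ↔ ¬P)) → P

¬R = ¬T = F
P ∧ ¬R = T ∧ F = F
¬P = ¬T = F
Q ↔ ¬P = T ↔ F = F
(P ∧ ¬R) ↔ (Q ↔ ¬P) = F ↔ F = T
((P ∧ ¬R) ↔ (Q ↔ ¬P)) → P = T → T = T
So Statement 1 is true.

Statement 2: Formalization: P → (((R ↔ Q) ⊕ R) ↔ ¬R)

R ↔ Q = T ↔ T = T
(R ↔ Q) ⊕ R = T ⊕ T = F
¬R = ¬T = F
((R ↔ Q) ⊕ R) ↔ ¬R = F ↔ F = T
P → (((R ↔ Q) ⊕ R) ↔ ¬R) = T → T = T
Thus Statement 2 is true.

Statement 3: In symbols: ¬P ↑ ¬(¬R ∨ ¬Q)

¬P = ¬T = F
¬R = ¬T = F
¬Q = ¬T = F
¬R ∨ ¬Q = F ∨ F = F
¬(¬R ∨ ¬Q) = ¬F = T
¬P ↑ ¬(¬R ∨ ¬Q) = F ↑ T = T
Hence Statement 3 is true.

True statements: 3.

3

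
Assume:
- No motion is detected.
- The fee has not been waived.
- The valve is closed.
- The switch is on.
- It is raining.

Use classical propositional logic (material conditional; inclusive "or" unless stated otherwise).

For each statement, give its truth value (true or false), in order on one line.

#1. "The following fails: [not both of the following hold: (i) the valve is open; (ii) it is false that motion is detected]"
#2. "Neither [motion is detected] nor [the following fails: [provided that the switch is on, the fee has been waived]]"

#1 false; #2 false

Let L = "the valve is open" (F), K = "motion is detected" (F), M = "the switch is on" (T), G = "the fee has been waived" (F).

#1: Parsed as ~(L nand ~K)

~K = ~F = T
L nand ~K = F nand T = T
~(L nand ~K) = ~T = F
So #1 is false.

#2: In symbols: K nor ~(M -> G)

M -> G = T -> F = F
~(M -> G) = ~F = T
K nor ~(M -> G) = F nor T = F
So #2 is false.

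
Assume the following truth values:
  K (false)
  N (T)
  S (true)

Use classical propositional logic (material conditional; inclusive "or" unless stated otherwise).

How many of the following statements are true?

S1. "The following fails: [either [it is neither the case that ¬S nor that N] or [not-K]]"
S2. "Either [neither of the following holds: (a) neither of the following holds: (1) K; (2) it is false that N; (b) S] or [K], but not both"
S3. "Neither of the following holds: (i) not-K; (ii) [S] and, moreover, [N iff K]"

S1: Parsed as ¬((¬S ↓ N) ∨ ¬K)

¬S = ¬T = F
¬S ↓ N = F ↓ T = F
¬K = ¬F = T
(¬S ↓ N) ∨ ¬K = F ∨ T = T
¬((¬S ↓ N) ∨ ¬K) = ¬T = F
So S1 is false.

S2: Parsed as ((K ↓ ¬N) ↓ S) ⊕ K

¬N = ¬T = F
K ↓ ¬N = F ↓ F = T
(K ↓ ¬N) ↓ S = T ↓ T = F
((K ↓ ¬N) ↓ S) ⊕ K = F ⊕ F = F
Thus S2 is false.

S3: In symbols: ¬K ↓ (S ∧ (N ↔ K))

¬K = ¬F = T
N ↔ K = T ↔ F = F
S ∧ (N ↔ K) = T ∧ F = F
¬K ↓ (S ∧ (N ↔ K)) = T ↓ F = F
So S3 is false.

0 of the 3 statements are true (none).

0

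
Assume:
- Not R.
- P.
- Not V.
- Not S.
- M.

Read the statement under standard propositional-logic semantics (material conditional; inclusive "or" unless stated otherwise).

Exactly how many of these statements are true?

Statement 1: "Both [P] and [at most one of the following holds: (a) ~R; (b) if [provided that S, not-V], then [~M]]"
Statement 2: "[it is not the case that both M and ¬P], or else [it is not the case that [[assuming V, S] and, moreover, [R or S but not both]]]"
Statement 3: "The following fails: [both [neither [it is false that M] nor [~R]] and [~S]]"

3

Statement 1: This is P & (~R nand ((S -> ~V) -> ~M)).

~R = ~F = T
~V = ~F = T
S -> ~V = F -> T = T
~M = ~T = F
(S -> ~V) -> ~M = T -> F = F
~R nand ((S -> ~V) -> ~M) = T nand F = T
P & (~R nand ((S -> ~V) -> ~M)) = T & T = T
Hence Statement 1 is true.

Statement 2: This is (M nand ~P) | ~((V -> S) & (R xor S)).

~P = ~T = F
M nand ~P = T nand F = T
V -> S = F -> F = T
R xor S = F xor F = F
(V -> S) & (R xor S) = T & F = F
~((V -> S) & (R xor S)) = ~F = T
(M nand ~P) | ~((V -> S) & (R xor S)) = T | T = T
Hence Statement 2 is true.

Statement 3: In symbols: ~((~M nor ~R) & ~S)

~M = ~T = F
~R = ~F = T
~M nor ~R = F nor T = F
~S = ~F = T
(~M nor ~R) & ~S = F & T = F
~((~M nor ~R) & ~S) = ~F = T
So Statement 3 is true.

Count: 3.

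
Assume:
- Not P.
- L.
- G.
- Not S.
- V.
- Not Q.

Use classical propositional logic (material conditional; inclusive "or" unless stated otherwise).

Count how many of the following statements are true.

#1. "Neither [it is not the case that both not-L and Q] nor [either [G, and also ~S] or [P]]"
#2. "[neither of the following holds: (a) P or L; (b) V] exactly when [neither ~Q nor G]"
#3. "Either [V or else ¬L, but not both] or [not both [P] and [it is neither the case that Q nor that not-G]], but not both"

#1: In symbols: (¬L ↑ Q) ↓ ((G ∧ ¬S) ∨ P)

¬L = ¬T = F
¬L ↑ Q = F ↑ F = T
¬S = ¬F = T
G ∧ ¬S = T ∧ T = T
(G ∧ ¬S) ∨ P = T ∨ F = T
(¬L ↑ Q) ↓ ((G ∧ ¬S) ∨ P) = T ↓ T = F
Hence #1 is false.

#2: Parsed as ((P ∨ L) ↓ V) ↔ (¬Q ↓ G)

P ∨ L = F ∨ T = T
(P ∨ L) ↓ V = T ↓ T = F
¬Q = ¬F = T
¬Q ↓ G = T ↓ T = F
((P ∨ L) ↓ V) ↔ (¬Q ↓ G) = F ↔ F = T
Thus #2 is true.

#3: Parsed as (V ⊕ ¬L) ⊕ (P ↑ (Q ↓ ¬G))

¬L = ¬T = F
V ⊕ ¬L = T ⊕ F = T
¬G = ¬T = F
Q ↓ ¬G = F ↓ F = T
P ↑ (Q ↓ ¬G) = F ↑ T = T
(V ⊕ ¬L) ⊕ (P ↑ (Q ↓ ¬G)) = T ⊕ T = F
Hence #3 is false.

Count: 1.

1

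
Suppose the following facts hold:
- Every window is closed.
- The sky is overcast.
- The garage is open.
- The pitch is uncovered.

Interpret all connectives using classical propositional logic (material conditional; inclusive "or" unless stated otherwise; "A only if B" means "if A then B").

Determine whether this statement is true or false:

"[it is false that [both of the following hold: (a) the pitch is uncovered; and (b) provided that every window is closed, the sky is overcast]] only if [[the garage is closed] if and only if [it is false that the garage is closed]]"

Let S = "the pitch is covered" (False), P = "a window is open" (False), Q = "the sky is overcast" (True), R = "the garage is closed" (False).
In symbols: not (not S and (not P -> Q)) -> (R iff not R)

not S = not False = True
not P = not False = True
not P -> Q = True -> True = True
not S and (not P -> Q) = True and True = True
not (not S and (not P -> Q)) = not True = False
not R = not False = True
R iff not R = False iff True = False
not (not S and (not P -> Q)) -> (R iff not R) = False -> False = True

The statement is true.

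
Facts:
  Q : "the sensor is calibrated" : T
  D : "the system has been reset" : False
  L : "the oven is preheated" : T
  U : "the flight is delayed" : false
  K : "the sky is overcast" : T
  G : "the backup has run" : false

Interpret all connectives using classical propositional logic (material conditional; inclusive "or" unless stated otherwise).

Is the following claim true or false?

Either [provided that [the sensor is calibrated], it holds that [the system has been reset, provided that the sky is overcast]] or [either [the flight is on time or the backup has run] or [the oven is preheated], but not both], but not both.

False

Parsed as (Q → (K → D)) ⊕ ((¬U ∨ G) ⊕ L)

K → D = T → F = F
Q → (K → D) = T → F = F
¬U = ¬F = T
¬U ∨ G = T ∨ F = T
(¬U ∨ G) ⊕ L = T ⊕ T = F
(Q → (K → D)) ⊕ ((¬U ∨ G) ⊕ L) = F ⊕ F = F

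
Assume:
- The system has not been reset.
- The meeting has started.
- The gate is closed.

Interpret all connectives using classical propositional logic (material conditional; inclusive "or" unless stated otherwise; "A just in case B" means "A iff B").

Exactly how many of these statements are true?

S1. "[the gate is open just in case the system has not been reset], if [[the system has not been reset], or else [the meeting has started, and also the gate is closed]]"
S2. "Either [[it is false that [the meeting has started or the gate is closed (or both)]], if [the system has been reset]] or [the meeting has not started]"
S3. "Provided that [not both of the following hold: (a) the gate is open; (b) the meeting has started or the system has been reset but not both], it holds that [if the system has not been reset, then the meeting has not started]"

1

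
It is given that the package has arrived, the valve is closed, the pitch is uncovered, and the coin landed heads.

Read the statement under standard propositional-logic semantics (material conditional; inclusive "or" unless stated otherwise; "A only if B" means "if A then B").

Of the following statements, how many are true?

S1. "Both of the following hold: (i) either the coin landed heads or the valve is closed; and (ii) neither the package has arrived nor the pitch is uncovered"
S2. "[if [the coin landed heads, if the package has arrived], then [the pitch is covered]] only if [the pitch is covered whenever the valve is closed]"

Let M = "the coin landed heads" (T), D = "the valve is open" (F), K = "the package has arrived" (T), L = "the pitch is covered" (F).

S1: This is (M | ~D) & (K nor ~L).

~D = ~F = T
M | ~D = T | T = T
~L = ~F = T
K nor ~L = T nor T = F
(M | ~D) & (K nor ~L) = T & F = F
Thus S1 is false.

S2: This is ((K -> M) -> L) -> (~D -> L).

K -> M = T -> T = T
(K -> M) -> L = T -> F = F
~D = ~F = T
~D -> L = T -> F = F
((K -> M) -> L) -> (~D -> L) = F -> F = T
Thus S2 is true.

1 of the 2 statements is true.

1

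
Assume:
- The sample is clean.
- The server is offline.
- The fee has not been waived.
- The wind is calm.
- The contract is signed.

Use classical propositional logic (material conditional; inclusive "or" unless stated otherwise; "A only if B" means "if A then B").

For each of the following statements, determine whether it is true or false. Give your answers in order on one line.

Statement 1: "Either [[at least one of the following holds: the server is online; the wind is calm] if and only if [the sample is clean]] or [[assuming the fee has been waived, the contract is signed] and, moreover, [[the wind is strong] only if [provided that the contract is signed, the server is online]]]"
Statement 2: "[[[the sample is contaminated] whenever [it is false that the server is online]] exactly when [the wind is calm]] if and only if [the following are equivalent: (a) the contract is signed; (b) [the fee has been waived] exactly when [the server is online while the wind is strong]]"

Statement 1 true / Statement 2 false

Let V = "the server is online" (F), K = "the wind is strong" (F), G = "the sample is contaminated" (F), W = "the fee has been waived" (F), M = "the contract is signed" (T).

Statement 1: Formalization: ((V ∨ ¬K) ↔ ¬G) ∨ ((W → M) ∧ (K → (M → V)))

¬K = ¬F = T
V ∨ ¬K = F ∨ T = T
¬G = ¬F = T
(V ∨ ¬K) ↔ ¬G = T ↔ T = T
W → M = F → T = T
M → V = T → F = F
K → (M → V) = F → F = T
(W → M) ∧ (K → (M → V)) = T ∧ T = T
((V ∨ ¬K) ↔ ¬G) ∨ ((W → M) ∧ (K → (M → V))) = T ∨ T = T
So Statement 1 is true.

Statement 2: In symbols: ((¬V → G) ↔ ¬K) ↔ (M ↔ (W ↔ (V ∧ K)))

¬V = ¬F = T
¬V → G = T → F = F
¬K = ¬F = T
(¬V → G) ↔ ¬K = F ↔ T = F
V ∧ K = F ∧ F = F
W ↔ (V ∧ K) = F ↔ F = T
M ↔ (W ↔ (V ∧ K)) = T ↔ T = T
((¬V → G) ↔ ¬K) ↔ (M ↔ (W ↔ (V ∧ K))) = F ↔ T = F
Hence Statement 2 is false.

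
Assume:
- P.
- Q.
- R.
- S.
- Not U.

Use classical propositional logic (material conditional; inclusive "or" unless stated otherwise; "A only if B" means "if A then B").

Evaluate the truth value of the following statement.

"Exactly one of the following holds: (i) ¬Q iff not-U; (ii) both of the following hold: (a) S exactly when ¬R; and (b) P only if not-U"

False.

In symbols: (not Q iff not U) xor ((S iff not R) and (P -> not U))

not Q = not True = False
not U = not False = True
not Q iff not U = False iff True = False
not R = not True = False
S iff not R = True iff False = False
not U = not False = True
P -> not U = True -> True = True
(S iff not R) and (P -> not U) = False and True = False
(not Q iff not U) xor ((S iff not R) and (P -> not U)) = False xor False = False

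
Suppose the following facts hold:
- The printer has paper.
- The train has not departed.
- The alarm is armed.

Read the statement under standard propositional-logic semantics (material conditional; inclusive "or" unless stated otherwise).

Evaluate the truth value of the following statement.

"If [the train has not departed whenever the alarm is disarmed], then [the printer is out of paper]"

Let R = "the alarm is armed" (T), Q = "the train has departed" (F), P = "the printer has paper" (T).
Formalization: (¬R → ¬Q) → ¬P

¬R = ¬T = F
¬Q = ¬F = T
¬R → ¬Q = F → T = T
¬P = ¬T = F
(¬R → ¬Q) → ¬P = T → F = F

The statement is false.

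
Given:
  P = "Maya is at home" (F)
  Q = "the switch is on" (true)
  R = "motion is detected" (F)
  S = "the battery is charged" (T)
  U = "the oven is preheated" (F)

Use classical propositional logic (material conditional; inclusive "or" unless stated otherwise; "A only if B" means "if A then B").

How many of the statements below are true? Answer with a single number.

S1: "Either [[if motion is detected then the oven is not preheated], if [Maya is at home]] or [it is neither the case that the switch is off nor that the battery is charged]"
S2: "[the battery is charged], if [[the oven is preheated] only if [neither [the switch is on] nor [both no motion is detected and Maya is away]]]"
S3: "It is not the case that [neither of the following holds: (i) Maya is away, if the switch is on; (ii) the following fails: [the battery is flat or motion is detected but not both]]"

S1: Formalization: (P -> (R -> not U)) or (not Q nor S)

not U = not False = True
R -> not U = False -> True = True
P -> (R -> not U) = False -> True = True
not Q = not True = False
not Q nor S = False nor True = False
(P -> (R -> not U)) or (not Q nor S) = True or False = True
Hence S1 is true.

S2: Formalization: (U -> (Q nor (not R and not P))) -> S

not R = not False = True
not P = not False = True
not R and not P = True and True = True
Q nor (not R and not P) = True nor True = False
U -> (Q nor (not R and not P)) = False -> False = True
(U -> (Q nor (not R and not P))) -> S = True -> True = True
Hence S2 is true.

S3: Formalization: not ((Q -> not P) nor not (not S xor R))

not P = not False = True
Q -> not P = True -> True = True
not S = not True = False
not S xor R = False xor False = False
not (not S xor R) = not False = True
(Q -> not P) nor not (not S xor R) = True nor True = False
not ((Q -> not P) nor not (not S xor R)) = not False = True
Thus S3 is true.

3 of the 3 statements are true.

3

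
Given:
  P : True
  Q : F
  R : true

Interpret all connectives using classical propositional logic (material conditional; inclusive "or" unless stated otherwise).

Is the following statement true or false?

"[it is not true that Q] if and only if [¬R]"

false

Formalization: ¬Q ↔ ¬R

¬Q = ¬F = T
¬R = ¬T = F
¬Q ↔ ¬R = T ↔ F = F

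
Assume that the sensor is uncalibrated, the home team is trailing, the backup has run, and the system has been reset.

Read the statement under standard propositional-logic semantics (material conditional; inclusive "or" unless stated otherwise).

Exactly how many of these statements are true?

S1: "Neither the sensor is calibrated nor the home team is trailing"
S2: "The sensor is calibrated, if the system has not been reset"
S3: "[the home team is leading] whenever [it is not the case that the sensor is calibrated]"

1

Let P = "the sensor is calibrated" (F), Q = "the home team is leading" (F), S = "the system has been reset" (T).

S1: Parsed as P nor ~Q

~Q = ~F = T
P nor ~Q = F nor T = F
Hence S1 is false.

S2: In symbols: ~S -> P

~S = ~T = F
~S -> P = F -> F = T
Hence S2 is true.

S3: In symbols: ~P -> Q

~P = ~F = T
~P -> Q = T -> F = F
Hence S3 is false.

Count: 1.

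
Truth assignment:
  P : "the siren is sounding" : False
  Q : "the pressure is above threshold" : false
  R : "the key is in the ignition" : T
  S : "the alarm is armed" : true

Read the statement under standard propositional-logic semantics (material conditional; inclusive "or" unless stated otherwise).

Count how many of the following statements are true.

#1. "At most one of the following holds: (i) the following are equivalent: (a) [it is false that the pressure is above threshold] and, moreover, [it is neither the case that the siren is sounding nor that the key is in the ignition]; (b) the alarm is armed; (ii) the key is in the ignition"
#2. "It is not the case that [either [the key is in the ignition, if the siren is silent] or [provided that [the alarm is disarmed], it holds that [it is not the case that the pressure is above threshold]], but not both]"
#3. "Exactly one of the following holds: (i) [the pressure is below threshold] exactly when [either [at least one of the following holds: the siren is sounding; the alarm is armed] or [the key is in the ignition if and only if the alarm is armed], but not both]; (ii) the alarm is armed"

#1: Parsed as ((not Q and (P nor R)) iff S) nand R

not Q = not False = True
P nor R = False nor True = False
not Q and (P nor R) = True and False = False
(not Q and (P nor R)) iff S = False iff True = False
((not Q and (P nor R)) iff S) nand R = False nand True = True
So #1 is true.

#2: Parsed as not ((not P -> R) xor (not S -> not Q))

not P = not False = True
not P -> R = True -> True = True
not S = not True = False
not Q = not False = True
not S -> not Q = False -> True = True
(not P -> R) xor (not S -> not Q) = True xor True = False
not ((not P -> R) xor (not S -> not Q)) = not False = True
So #2 is true.

#3: In symbols: (not Q iff ((P or S) xor (R iff S))) xor S

not Q = not False = True
P or S = False or True = True
R iff S = True iff True = True
(P or S) xor (R iff S) = True xor True = False
not Q iff ((P or S) xor (R iff S)) = True iff False = False
(not Q iff ((P or S) xor (R iff S))) xor S = False xor True = True
So #3 is true.

Count: 3.

3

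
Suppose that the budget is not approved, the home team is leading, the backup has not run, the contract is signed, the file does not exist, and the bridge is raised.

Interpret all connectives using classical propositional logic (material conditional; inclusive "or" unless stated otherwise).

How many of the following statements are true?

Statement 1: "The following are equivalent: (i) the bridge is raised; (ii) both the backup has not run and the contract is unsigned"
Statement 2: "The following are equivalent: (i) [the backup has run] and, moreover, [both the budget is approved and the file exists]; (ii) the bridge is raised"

Let V = "the bridge is raised" (T), R = "the backup has run" (F), S = "the contract is signed" (T), P = "the budget is approved" (F), U = "the file exists" (F).

Statement 1: Formalization: V <-> (~R & ~S)

~R = ~F = T
~S = ~T = F
~R & ~S = T & F = F
V <-> (~R & ~S) = T <-> F = F
So Statement 1 is false.

Statement 2: Formalization: (R & (P & U)) <-> V

P & U = F & F = F
R & (P & U) = F & F = F
(R & (P & U)) <-> V = F <-> T = F
So Statement 2 is false.

True statements: 0 (none).

0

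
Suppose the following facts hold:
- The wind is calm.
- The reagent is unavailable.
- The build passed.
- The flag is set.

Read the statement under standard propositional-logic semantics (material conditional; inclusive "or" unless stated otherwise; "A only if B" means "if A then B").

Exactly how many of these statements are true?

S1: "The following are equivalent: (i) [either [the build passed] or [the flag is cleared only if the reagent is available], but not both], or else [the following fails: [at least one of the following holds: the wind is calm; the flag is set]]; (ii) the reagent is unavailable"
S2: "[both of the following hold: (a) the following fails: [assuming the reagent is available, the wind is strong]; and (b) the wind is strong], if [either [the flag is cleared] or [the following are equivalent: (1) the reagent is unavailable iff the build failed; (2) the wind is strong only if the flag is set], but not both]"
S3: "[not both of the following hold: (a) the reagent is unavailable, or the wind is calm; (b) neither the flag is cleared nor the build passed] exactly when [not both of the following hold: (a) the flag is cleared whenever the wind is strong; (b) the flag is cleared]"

2

Let R = "the build passed" (T), S = "the flag is set" (T), Q = "the reagent is available" (F), P = "the wind is strong" (F).

S1: Parsed as ((R xor (~S -> Q)) | ~(~P | S)) <-> ~Q

~S = ~T = F
~S -> Q = F -> F = T
R xor (~S -> Q) = T xor T = F
~P = ~F = T
~P | S = T | T = T
~(~P | S) = ~T = F
(R xor (~S -> Q)) | ~(~P | S) = F | F = F
~Q = ~F = T
((R xor (~S -> Q)) | ~(~P | S)) <-> ~Q = F <-> T = F
So S1 is false.

S2: This is (~S xor ((~Q <-> ~R) <-> (P -> S))) -> (~(Q -> P) & P).

~S = ~T = F
~Q = ~F = T
~R = ~T = F
~Q <-> ~R = T <-> F = F
P -> S = F -> T = T
(~Q <-> ~R) <-> (P -> S) = F <-> T = F
~S xor ((~Q <-> ~R) <-> (P -> S)) = F xor F = F
Q -> P = F -> F = T
~(Q -> P) = ~T = F
~(Q -> P) & P = F & F = F
(~S xor ((~Q <-> ~R) <-> (P -> S))) -> (~(Q -> P) & P) = F -> F = T
Thus S2 is true.

S3: In symbols: ((~Q | ~P) nand (~S nor R)) <-> ((P -> ~S) nand ~S)

~Q = ~F = T
~P = ~F = T
~Q | ~P = T | T = T
~S = ~T = F
~S nor R = F nor T = F
(~Q | ~P) nand (~S nor R) = T nand F = T
~S = ~T = F
P -> ~S = F -> F = T
~S = ~T = F
(P -> ~S) nand ~S = T nand F = T
((~Q | ~P) nand (~S nor R)) <-> ((P -> ~S) nand ~S) = T <-> T = T
Hence S3 is true.

True statements: 2 (S2, S3).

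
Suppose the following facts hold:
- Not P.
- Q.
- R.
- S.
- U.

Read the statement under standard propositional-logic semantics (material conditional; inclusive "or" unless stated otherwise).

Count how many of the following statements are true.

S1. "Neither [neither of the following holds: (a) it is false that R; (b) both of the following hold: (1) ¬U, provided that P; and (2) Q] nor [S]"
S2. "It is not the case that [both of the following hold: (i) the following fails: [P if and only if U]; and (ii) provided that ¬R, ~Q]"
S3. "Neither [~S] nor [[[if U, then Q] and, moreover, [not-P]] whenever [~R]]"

S1: This is (not R nor ((P -> not U) and Q)) nor S.

not R = not True = False
not U = not True = False
P -> not U = False -> False = True
(P -> not U) and Q = True and True = True
not R nor ((P -> not U) and Q) = False nor True = False
(not R nor ((P -> not U) and Q)) nor S = False nor True = False
Hence S1 is false.

S2: In symbols: not (not (P iff U) and (not R -> not Q))

P iff U = False iff True = False
not (P iff U) = not False = True
not R = not True = False
not Q = not True = False
not R -> not Q = False -> False = True
not (P iff U) and (not R -> not Q) = True and True = True
not (not (P iff U) and (not R -> not Q)) = not True = False
Hence S2 is false.

S3: In symbols: not S nor (not R -> ((U -> Q) and not P))

not S = not True = False
not R = not True = False
U -> Q = True -> True = True
not P = not False = True
(U -> Q) and not P = True and True = True
not R -> ((U -> Q) and not P) = False -> True = True
not S nor (not R -> ((U -> Q) and not P)) = False nor True = False
So S3 is false.

Count: 0.

0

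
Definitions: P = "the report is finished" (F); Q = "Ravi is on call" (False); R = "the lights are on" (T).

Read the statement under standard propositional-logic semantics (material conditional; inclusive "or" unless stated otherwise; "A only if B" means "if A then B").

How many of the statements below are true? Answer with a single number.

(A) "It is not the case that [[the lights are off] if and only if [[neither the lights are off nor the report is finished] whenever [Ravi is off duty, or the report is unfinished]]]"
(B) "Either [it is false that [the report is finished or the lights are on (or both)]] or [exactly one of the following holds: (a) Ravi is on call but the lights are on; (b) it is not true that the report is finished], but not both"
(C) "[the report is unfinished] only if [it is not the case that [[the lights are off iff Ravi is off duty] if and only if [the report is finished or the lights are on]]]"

(A): This is ¬(¬R ↔ ((¬Q ∨ ¬P) → (¬R ↓ P))).

¬R = ¬T = F
¬Q = ¬F = T
¬P = ¬F = T
¬Q ∨ ¬P = T ∨ T = T
¬R = ¬T = F
¬R ↓ P = F ↓ F = T
(¬Q ∨ ¬P) → (¬R ↓ P) = T → T = T
¬R ↔ ((¬Q ∨ ¬P) → (¬R ↓ P)) = F ↔ T = F
¬(¬R ↔ ((¬Q ∨ ¬P) → (¬R ↓ P))) = ¬F = T
Thus (A) is true.

(B): This is ¬(P ∨ R) ⊕ ((Q ∧ R) ⊕ ¬P).

P ∨ R = F ∨ T = T
¬(P ∨ R) = ¬T = F
Q ∧ R = F ∧ T = F
¬P = ¬F = T
(Q ∧ R) ⊕ ¬P = F ⊕ T = T
¬(P ∨ R) ⊕ ((Q ∧ R) ⊕ ¬P) = F ⊕ T = T
Hence (B) is true.

(C): In symbols: ¬P → ¬((¬R ↔ ¬Q) ↔ (P ∨ R))

¬P = ¬F = T
¬R = ¬T = F
¬Q = ¬F = T
¬R ↔ ¬Q = F ↔ T = F
P ∨ R = F ∨ T = T
(¬R ↔ ¬Q) ↔ (P ∨ R) = F ↔ T = F
¬((¬R ↔ ¬Q) ↔ (P ∨ R)) = ¬F = T
¬P → ¬((¬R ↔ ¬Q) ↔ (P ∨ R)) = T → T = T
So (C) is true.

Count: 3.

3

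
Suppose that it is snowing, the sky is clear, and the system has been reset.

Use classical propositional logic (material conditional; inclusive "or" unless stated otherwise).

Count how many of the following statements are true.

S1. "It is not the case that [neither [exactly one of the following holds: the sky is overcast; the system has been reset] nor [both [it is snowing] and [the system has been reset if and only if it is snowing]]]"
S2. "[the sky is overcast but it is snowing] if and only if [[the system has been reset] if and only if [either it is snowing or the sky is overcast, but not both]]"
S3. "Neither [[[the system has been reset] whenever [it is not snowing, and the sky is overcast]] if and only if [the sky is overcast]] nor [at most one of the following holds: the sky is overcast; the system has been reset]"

1

Let Q = "the sky is overcast" (False), R = "the system has been reset" (True), P = "it is snowing" (True).

S1: In symbols: not ((Q xor R) nor (P and (R iff P)))

Q xor R = False xor True = True
R iff P = True iff True = True
P and (R iff P) = True and True = True
(Q xor R) nor (P and (R iff P)) = True nor True = False
not ((Q xor R) nor (P and (R iff P))) = not False = True
Thus S1 is true.

S2: This is (Q and P) iff (R iff (P xor Q)).

Q and P = False and True = False
P xor Q = True xor False = True
R iff (P xor Q) = True iff True = True
(Q and P) iff (R iff (P xor Q)) = False iff True = False
Thus S2 is false.

S3: Parsed as (((not P and Q) -> R) iff Q) nor (Q nand R)

not P = not True = False
not P and Q = False and False = False
(not P and Q) -> R = False -> True = True
((not P and Q) -> R) iff Q = True iff False = False
Q nand R = False nand True = True
(((not P and Q) -> R) iff Q) nor (Q nand R) = False nor True = False
Hence S3 is false.

Count: 1.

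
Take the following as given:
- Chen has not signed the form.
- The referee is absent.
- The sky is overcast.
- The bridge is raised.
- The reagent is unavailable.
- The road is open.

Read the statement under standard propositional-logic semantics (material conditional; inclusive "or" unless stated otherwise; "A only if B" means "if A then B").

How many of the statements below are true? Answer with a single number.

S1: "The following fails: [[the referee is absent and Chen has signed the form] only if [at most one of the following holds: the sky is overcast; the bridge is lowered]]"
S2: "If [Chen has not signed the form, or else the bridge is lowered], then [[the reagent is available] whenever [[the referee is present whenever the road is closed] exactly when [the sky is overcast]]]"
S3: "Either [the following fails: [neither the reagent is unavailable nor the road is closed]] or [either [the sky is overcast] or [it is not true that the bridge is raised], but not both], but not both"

0

Let Q = "the referee is present" (F), P = "Chen has signed the form" (F), R = "the sky is overcast" (T), S = "the bridge is raised" (T), V = "the road is closed" (F), U = "the reagent is available" (F).

S1: Formalization: ¬((¬Q ∧ P) → (R ↑ ¬S))

¬Q = ¬F = T
¬Q ∧ P = T ∧ F = F
¬S = ¬T = F
R ↑ ¬S = T ↑ F = T
(¬Q ∧ P) → (R ↑ ¬S) = F → T = T
¬((¬Q ∧ P) → (R ↑ ¬S)) = ¬T = F
So S1 is false.

S2: In symbols: (¬P ∨ ¬S) → (((V → Q) ↔ R) → U)

¬P = ¬F = T
¬S = ¬T = F
¬P ∨ ¬S = T ∨ F = T
V → Q = F → F = T
(V → Q) ↔ R = T ↔ T = T
((V → Q) ↔ R) → U = T → F = F
(¬P ∨ ¬S) → (((V → Q) ↔ R) → U) = T → F = F
Thus S2 is false.

S3: Formalization: ¬(¬U ↓ V) ⊕ (R ⊕ ¬S)

¬U = ¬F = T
¬U ↓ V = T ↓ F = F
¬(¬U ↓ V) = ¬F = T
¬S = ¬T = F
R ⊕ ¬S = T ⊕ F = T
¬(¬U ↓ V) ⊕ (R ⊕ ¬S) = T ⊕ T = F
So S3 is false.

0 of the 3 statements are true (none).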